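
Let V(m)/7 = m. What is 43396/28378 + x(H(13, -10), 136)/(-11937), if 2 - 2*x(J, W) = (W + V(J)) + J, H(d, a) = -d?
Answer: 86407287/56458031 ≈ 1.5305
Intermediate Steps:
V(m) = 7*m
x(J, W) = 1 - 4*J - W/2 (x(J, W) = 1 - ((W + 7*J) + J)/2 = 1 - (W + 8*J)/2 = 1 + (-4*J - W/2) = 1 - 4*J - W/2)
43396/28378 + x(H(13, -10), 136)/(-11937) = 43396/28378 + (1 - (-4)*13 - 1/2*136)/(-11937) = 43396*(1/28378) + (1 - 4*(-13) - 68)*(-1/11937) = 21698/14189 + (1 + 52 - 68)*(-1/11937) = 21698/14189 - 15*(-1/11937) = 21698/14189 + 5/3979 = 86407287/56458031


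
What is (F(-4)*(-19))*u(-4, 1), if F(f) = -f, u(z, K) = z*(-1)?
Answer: -304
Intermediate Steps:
u(z, K) = -z
(F(-4)*(-19))*u(-4, 1) = (-1*(-4)*(-19))*(-1*(-4)) = (4*(-19))*4 = -76*4 = -304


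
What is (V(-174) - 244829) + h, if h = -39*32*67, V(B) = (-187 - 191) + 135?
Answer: -328688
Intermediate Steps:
V(B) = -243 (V(B) = -378 + 135 = -243)
h = -83616 (h = -1248*67 = -83616)
(V(-174) - 244829) + h = (-243 - 244829) - 83616 = -245072 - 83616 = -328688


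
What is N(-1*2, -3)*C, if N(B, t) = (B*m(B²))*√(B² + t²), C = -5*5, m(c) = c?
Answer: 200*√13 ≈ 721.11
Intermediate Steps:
C = -25
N(B, t) = B³*√(B² + t²) (N(B, t) = (B*B²)*√(B² + t²) = B³*√(B² + t²))
N(-1*2, -3)*C = ((-1*2)³*√((-1*2)² + (-3)²))*(-25) = ((-2)³*√((-2)² + 9))*(-25) = -8*√(4 + 9)*(-25) = -8*√13*(-25) = 200*√13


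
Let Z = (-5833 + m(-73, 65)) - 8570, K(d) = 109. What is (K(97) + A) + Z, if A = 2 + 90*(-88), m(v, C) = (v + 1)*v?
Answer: -16956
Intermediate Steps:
m(v, C) = v*(1 + v) (m(v, C) = (1 + v)*v = v*(1 + v))
A = -7918 (A = 2 - 7920 = -7918)
Z = -9147 (Z = (-5833 - 73*(1 - 73)) - 8570 = (-5833 - 73*(-72)) - 8570 = (-5833 + 5256) - 8570 = -577 - 8570 = -9147)
(K(97) + A) + Z = (109 - 7918) - 9147 = -7809 - 9147 = -16956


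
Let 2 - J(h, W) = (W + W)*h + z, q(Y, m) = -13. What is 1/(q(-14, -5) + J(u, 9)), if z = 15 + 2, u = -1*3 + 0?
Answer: 1/26 ≈ 0.038462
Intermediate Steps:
u = -3 (u = -3 + 0 = -3)
z = 17
J(h, W) = -15 - 2*W*h (J(h, W) = 2 - ((W + W)*h + 17) = 2 - ((2*W)*h + 17) = 2 - (2*W*h + 17) = 2 - (17 + 2*W*h) = 2 + (-17 - 2*W*h) = -15 - 2*W*h)
1/(q(-14, -5) + J(u, 9)) = 1/(-13 + (-15 - 2*9*(-3))) = 1/(-13 + (-15 + 54)) = 1/(-13 + 39) = 1/26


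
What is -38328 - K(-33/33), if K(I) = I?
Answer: -38327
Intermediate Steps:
-38328 - K(-33/33) = -38328 - (-33)/33 = -38328 - 1*(-1) = -38328 + 1 = -38327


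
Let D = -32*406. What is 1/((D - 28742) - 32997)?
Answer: -1/74731 ≈ -1.3381e-5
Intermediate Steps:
D = -12992
1/((D - 28742) - 32997) = 1/((-12992 - 28742) - 32997) = 1/(-41734 - 32997) = 1/(-74731) = -1/74731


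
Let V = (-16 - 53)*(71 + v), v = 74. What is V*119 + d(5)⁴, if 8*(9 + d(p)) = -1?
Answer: -4848278879/4096 ≈ -1.1837e+6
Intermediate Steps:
d(p) = -73/8 (d(p) = -9 + (⅛)*(-1) = -9 - ⅛ = -73/8)
V = -10005 (V = (-16 - 53)*(71 + 74) = -69*145 = -10005)
V*119 + d(5)⁴ = -10005*119 + (-73/8)⁴ = -1190595 + 28398241/4096 = -4848278879/4096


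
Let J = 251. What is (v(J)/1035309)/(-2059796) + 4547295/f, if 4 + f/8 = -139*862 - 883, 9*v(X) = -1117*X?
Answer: -1454583265810230359/308887764957887544 ≈ -4.7091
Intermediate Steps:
v(X) = -1117*X/9 (v(X) = (-1117*X)/9 = -1117*X/9)
f = -965640 (f = -32 + 8*(-139*862 - 883) = -32 + 8*(-119818 - 883) = -32 + 8*(-120701) = -32 - 965608 = -965640)
(v(J)/1035309)/(-2059796) + 4547295/f = (-1117/9*251/1035309)/(-2059796) + 4547295/(-965640) = -280367/9*1/1035309*(-1/2059796) + 4547295*(-1/965640) = -280367/9317781*(-1/2059796) - 303153/64376 = 280367/19192728032676 - 303153/64376 = -1454583265810230359/308887764957887544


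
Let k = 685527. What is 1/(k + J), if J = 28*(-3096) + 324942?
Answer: 1/923781 ≈ 1.0825e-6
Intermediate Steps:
J = 238254 (J = -86688 + 324942 = 238254)
1/(k + J) = 1/(685527 + 238254) = 1/923781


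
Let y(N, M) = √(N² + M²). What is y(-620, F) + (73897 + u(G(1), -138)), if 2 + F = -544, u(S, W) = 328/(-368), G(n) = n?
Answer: 3399221/46 + 2*√170629 ≈ 74722.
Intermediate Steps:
u(S, W) = -41/46 (u(S, W) = 328*(-1/368) = -41/46)
F = -546 (F = -2 - 544 = -546)
y(N, M) = √(M² + N²)
y(-620, F) + (73897 + u(G(1), -138)) = √((-546)² + (-620)²) + (73897 - 41/46) = √(298116 + 384400) + 3399221/46 = √682516 + 3399221/46 = 2*√170629 + 3399221/46 = 3399221/46 + 2*√170629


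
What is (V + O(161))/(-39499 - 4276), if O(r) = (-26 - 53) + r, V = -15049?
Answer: 14967/43775 ≈ 0.34191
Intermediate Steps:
O(r) = -79 + r
(V + O(161))/(-39499 - 4276) = (-15049 + (-79 + 161))/(-39499 - 4276) = (-15049 + 82)/(-43775) = -14967*(-1/43775) = 14967/43775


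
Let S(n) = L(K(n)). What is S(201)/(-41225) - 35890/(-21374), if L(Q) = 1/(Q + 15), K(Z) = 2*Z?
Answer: 308489343938/183718346775 ≈ 1.6791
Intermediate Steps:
L(Q) = 1/(15 + Q)
S(n) = 1/(15 + 2*n)
S(201)/(-41225) - 35890/(-21374) = 1/((15 + 2*201)*(-41225)) - 35890/(-21374) = -1/41225/(15 + 402) - 35890*(-1/21374) = -1/41225/417 + 17945/10687 = (1/417)*(-1/41225) + 17945/10687 = -1/17190825 + 17945/10687 = 308489343938/183718346775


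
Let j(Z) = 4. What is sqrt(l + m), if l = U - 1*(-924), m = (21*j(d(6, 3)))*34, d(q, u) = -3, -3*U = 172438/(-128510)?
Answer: sqrt(140475164956035)/192765 ≈ 61.485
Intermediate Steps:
U = 86219/192765 (U = -172438/(3*(-128510)) = -172438*(-1)/(3*128510) = -1/3*(-86219/64255) = 86219/192765 ≈ 0.44728)
m = 2856 (m = (21*4)*34 = 84*34 = 2856)
l = 178201079/192765 (l = 86219/192765 - 1*(-924) = 86219/192765 + 924 = 178201079/192765 ≈ 924.45)
sqrt(l + m) = sqrt(178201079/192765 + 2856) = sqrt(728737919/192765) = sqrt(140475164956035)/192765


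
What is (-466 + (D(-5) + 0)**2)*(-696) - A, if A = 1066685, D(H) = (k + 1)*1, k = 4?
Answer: -759749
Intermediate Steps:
D(H) = 5 (D(H) = (4 + 1)*1 = 5*1 = 5)
(-466 + (D(-5) + 0)**2)*(-696) - A = (-466 + (5 + 0)**2)*(-696) - 1*1066685 = (-466 + 5**2)*(-696) - 1066685 = (-466 + 25)*(-696) - 1066685 = -441*(-696) - 1066685 = 306936 - 1066685 = -759749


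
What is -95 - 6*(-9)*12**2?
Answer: 7681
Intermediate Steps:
-95 - 6*(-9)*12**2 = -95 + 54*144 = -95 + 7776 = 7681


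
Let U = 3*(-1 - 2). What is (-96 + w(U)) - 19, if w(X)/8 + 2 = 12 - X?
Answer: 37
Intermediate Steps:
U = -9 (U = 3*(-3) = -9)
w(X) = 80 - 8*X (w(X) = -16 + 8*(12 - X) = -16 + (96 - 8*X) = 80 - 8*X)
(-96 + w(U)) - 19 = (-96 + (80 - 8*(-9))) - 19 = (-96 + (80 + 72)) - 19 = (-96 + 152) - 19 = 56 - 19 = 37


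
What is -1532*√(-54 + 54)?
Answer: 0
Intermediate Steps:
-1532*√(-54 + 54) = -1532*√0 = -1532*0 = 0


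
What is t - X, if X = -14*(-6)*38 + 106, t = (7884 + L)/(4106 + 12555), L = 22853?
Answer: -54917241/16661 ≈ -3296.2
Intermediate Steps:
t = 30737/16661 (t = (7884 + 22853)/(4106 + 12555) = 30737/16661 ≈ 1.8448)
X = 3298 (X = 84*38 + 106 = 3192 + 106 = 3298)
t - X = 30737/16661 - 1*3298 = 30737/16661 - 3298 = -54917241/16661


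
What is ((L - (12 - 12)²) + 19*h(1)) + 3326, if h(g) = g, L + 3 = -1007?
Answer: 2335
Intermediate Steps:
L = -1010 (L = -3 - 1007 = -1010)
((L - (12 - 12)²) + 19*h(1)) + 3326 = ((-1010 - (12 - 12)²) + 19*1) + 3326 = ((-1010 - 1*0²) + 19) + 3326 = ((-1010 - 1*0) + 19) + 3326 = ((-1010 + 0) + 19) + 3326 = (-1010 + 19) + 3326 = -991 + 3326 = 2335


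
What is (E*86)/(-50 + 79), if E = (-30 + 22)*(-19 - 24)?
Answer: 29584/29 ≈ 1020.1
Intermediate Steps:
E = 344 (E = -8*(-43) = 344)
(E*86)/(-50 + 79) = (344*86)/(-50 + 79) = 29584/29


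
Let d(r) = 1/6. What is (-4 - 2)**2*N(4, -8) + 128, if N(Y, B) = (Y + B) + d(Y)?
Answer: -10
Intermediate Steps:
d(r) = 1/6
N(Y, B) = 1/6 + B + Y (N(Y, B) = (Y + B) + 1/6 = (B + Y) + 1/6 = 1/6 + B + Y)
(-4 - 2)**2*N(4, -8) + 128 = (-4 - 2)**2*(1/6 - 8 + 4) + 128 = (-6)**2*(-23/6) + 128 = 36*(-23/6) + 128 = -138 + 128 = -10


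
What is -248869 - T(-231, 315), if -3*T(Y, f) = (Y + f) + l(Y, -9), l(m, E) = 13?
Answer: -746510/3 ≈ -2.4884e+5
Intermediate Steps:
T(Y, f) = -13/3 - Y/3 - f/3 (T(Y, f) = -((Y + f) + 13)/3 = -(13 + Y + f)/3 = -13/3 - Y/3 - f/3)
-248869 - T(-231, 315) = -248869 - (-13/3 - 1/3*(-231) - 1/3*315) = -248869 - (-13/3 + 77 - 105) = -248869 - 1*(-97/3) = -248869 + 97/3 = -746510/3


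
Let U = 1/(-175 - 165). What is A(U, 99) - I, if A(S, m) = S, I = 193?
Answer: -65621/340 ≈ -193.00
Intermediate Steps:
U = -1/340 (U = 1/(-340) = -1/340 ≈ -0.0029412)
A(U, 99) - I = -1/340 - 1*193 = -1/340 - 193 = -65621/340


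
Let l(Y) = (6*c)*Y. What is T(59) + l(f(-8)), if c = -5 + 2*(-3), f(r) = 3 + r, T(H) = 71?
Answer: 401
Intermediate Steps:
c = -11 (c = -5 - 6 = -11)
l(Y) = -66*Y (l(Y) = (6*(-11))*Y = -66*Y)
T(59) + l(f(-8)) = 71 - 66*(3 - 8) = 71 - 66*(-5) = 71 + 330 = 401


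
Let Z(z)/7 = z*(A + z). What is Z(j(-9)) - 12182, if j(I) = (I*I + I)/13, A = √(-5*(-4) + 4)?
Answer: -2022470/169 + 1008*√6/13 ≈ -11777.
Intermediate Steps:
A = 2*√6 (A = √(20 + 4) = √24 = 2*√6 ≈ 4.8990)
j(I) = I/13 + I²/13 (j(I) = (I² + I)*(1/13) = (I + I²)*(1/13) = I/13 + I²/13)
Z(z) = 7*z*(z + 2*√6) (Z(z) = 7*(z*(2*√6 + z)) = 7*(z*(z + 2*√6)) = 7*z*(z + 2*√6))
Z(j(-9)) - 12182 = 7*((1/13)*(-9)*(1 - 9))*((1/13)*(-9)*(1 - 9) + 2*√6) - 12182 = 7*((1/13)*(-9)*(-8))*((1/13)*(-9)*(-8) + 2*√6) - 12182 = 7*(72/13)*(72/13 + 2*√6) - 12182 = (36288/169 + 1008*√6/13) - 12182 = -2022470/169 + 1008*√6/13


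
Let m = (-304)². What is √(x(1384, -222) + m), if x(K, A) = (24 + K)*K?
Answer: 16*√7973 ≈ 1428.7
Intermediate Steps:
x(K, A) = K*(24 + K)
m = 92416
√(x(1384, -222) + m) = √(1384*(24 + 1384) + 92416) = √(1384*1408 + 92416) = √(1948672 + 92416) = √2041088 = 16*√7973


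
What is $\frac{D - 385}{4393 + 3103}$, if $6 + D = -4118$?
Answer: $- \frac{4509}{7496} \approx -0.60152$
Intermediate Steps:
$D = -4124$ ($D = -6 - 4118 = -4124$)
$\frac{D - 385}{4393 + 3103} = \frac{-4124 - 385}{4393 + 3103} = - \frac{4509}{7496}$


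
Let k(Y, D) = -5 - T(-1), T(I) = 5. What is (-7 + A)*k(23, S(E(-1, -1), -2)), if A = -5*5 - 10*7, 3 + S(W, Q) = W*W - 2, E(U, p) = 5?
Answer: 1020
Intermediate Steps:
S(W, Q) = -5 + W**2 (S(W, Q) = -3 + (W*W - 2) = -3 + (W**2 - 2) = -3 + (-2 + W**2) = -5 + W**2)
A = -95 (A = -25 - 70 = -95)
k(Y, D) = -10 (k(Y, D) = -5 - 1*5 = -5 - 5 = -10)
(-7 + A)*k(23, S(E(-1, -1), -2)) = (-7 - 95)*(-10) = -102*(-10) = 1020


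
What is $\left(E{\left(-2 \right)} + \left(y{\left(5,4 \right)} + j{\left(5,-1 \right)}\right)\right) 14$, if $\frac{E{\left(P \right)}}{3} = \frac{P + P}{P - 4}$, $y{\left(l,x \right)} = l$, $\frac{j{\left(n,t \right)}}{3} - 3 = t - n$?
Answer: $-28$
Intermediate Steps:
$j{\left(n,t \right)} = 9 - 3 n + 3 t$ ($j{\left(n,t \right)} = 9 + 3 \left(t - n\right) = 9 - \left(- 3 t + 3 n\right) = 9 - 3 n + 3 t$)
$E{\left(P \right)} = \frac{6 P}{-4 + P}$ ($E{\left(P \right)} = 3 \frac{P + P}{P - 4} = 3 \frac{2 P}{-4 + P} = \frac{6 P}{-4 + P}$)
$\left(E{\left(-2 \right)} + \left(y{\left(5,4 \right)} + j{\left(5,-1 \right)}\right)\right) 14 = \left(6 \left(-2\right) \frac{1}{-4 - 2} + \left(5 + \left(9 - 15 + 3 \left(-1\right)\right)\right)\right) 14 = \left(6 \left(-2\right) \frac{1}{-6} + \left(5 - 9\right)\right) 14 = \left(6 \left(-2\right) \left(- \frac{1}{6}\right) + \left(5 - 9\right)\right) 14 = \left(2 - 4\right) 14 = \left(-2\right) 14 = -28$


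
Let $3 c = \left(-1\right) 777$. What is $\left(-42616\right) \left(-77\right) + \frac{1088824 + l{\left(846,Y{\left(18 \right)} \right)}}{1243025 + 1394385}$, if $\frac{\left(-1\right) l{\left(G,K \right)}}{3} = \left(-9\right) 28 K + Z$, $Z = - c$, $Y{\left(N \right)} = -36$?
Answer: $\frac{8654482631951}{2637410} \approx 3.2814 \cdot 10^{6}$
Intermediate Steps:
$c = -259$ ($c = \frac{\left(-1\right) 777}{3} = \frac{1}{3} \left(-777\right) = -259$)
$Z = 259$ ($Z = \left(-1\right) \left(-259\right) = 259$)
$l{\left(G,K \right)} = -777 + 756 K$ ($l{\left(G,K \right)} = - 3 \left(\left(-9\right) 28 K + 259\right) = - 3 \left(- 252 K + 259\right) = - 3 \left(259 - 252 K\right) = -777 + 756 K$)
$\left(-42616\right) \left(-77\right) + \frac{1088824 + l{\left(846,Y{\left(18 \right)} \right)}}{1243025 + 1394385} = \left(-42616\right) \left(-77\right) + \frac{1088824 + \left(-777 + 756 \left(-36\right)\right)}{1243025 + 1394385} = 3281432 + \frac{1088824 - 27993}{2637410} = 3281432 + \left(1088824 - 27993\right) \frac{1}{2637410} = 3281432 + 1060831 \cdot \frac{1}{2637410} = 3281432 + \frac{1060831}{2637410} = \frac{8654482631951}{2637410}$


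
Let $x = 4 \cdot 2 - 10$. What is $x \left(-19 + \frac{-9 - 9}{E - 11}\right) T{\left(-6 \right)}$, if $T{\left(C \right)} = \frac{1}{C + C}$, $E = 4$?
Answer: $- \frac{115}{42} \approx -2.7381$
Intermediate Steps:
$T{\left(C \right)} = \frac{1}{2 C}$
$x = -2$ ($x = 8 - 10 = -2$)
$x \left(-19 + \frac{-9 - 9}{E - 11}\right) T{\left(-6 \right)} = - 2 \left(-19 + \frac{-9 - 9}{4 - 11}\right) \frac{1}{2 \left(-6\right)} = - 2 \left(-19 - \frac{18}{-7}\right) \frac{1}{2} \left(- \frac{1}{6}\right) = - 2 \left(-19 - - \frac{18}{7}\right) \left(- \frac{1}{12}\right) = - 2 \left(-19 + \frac{18}{7}\right) \left(- \frac{1}{12}\right) = \left(-2\right) \left(- \frac{115}{7}\right) \left(- \frac{1}{12}\right) = \frac{230}{7} \left(- \frac{1}{12}\right) = - \frac{115}{42}$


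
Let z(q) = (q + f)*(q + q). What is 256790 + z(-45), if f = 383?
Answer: 226370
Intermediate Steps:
z(q) = 2*q*(383 + q) (z(q) = (q + 383)*(q + q) = (383 + q)*(2*q) = 2*q*(383 + q))
256790 + z(-45) = 256790 + 2*(-45)*(383 - 45) = 256790 + 2*(-45)*338 = 256790 - 30420 = 226370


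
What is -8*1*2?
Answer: -16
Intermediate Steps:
-8*1*2 = -8*2 = -16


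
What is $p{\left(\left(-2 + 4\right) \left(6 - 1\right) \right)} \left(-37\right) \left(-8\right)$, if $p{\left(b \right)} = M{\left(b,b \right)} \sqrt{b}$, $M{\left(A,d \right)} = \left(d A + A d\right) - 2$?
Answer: $58608 \sqrt{10} \approx 1.8533 \cdot 10^{5}$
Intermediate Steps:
$M{\left(A,d \right)} = -2 + 2 A d$ ($M{\left(A,d \right)} = \left(A d + A d\right) - 2 = 2 A d - 2 = -2 + 2 A d$)
$p{\left(b \right)} = \sqrt{b} \left(-2 + 2 b^{2}\right)$ ($p{\left(b \right)} = \left(-2 + 2 b b\right) \sqrt{b} = \left(-2 + 2 b^{2}\right) \sqrt{b} = \sqrt{b} \left(-2 + 2 b^{2}\right)$)
$p{\left(\left(-2 + 4\right) \left(6 - 1\right) \right)} \left(-37\right) \left(-8\right) = 2 \sqrt{\left(-2 + 4\right) \left(6 - 1\right)} \left(-1 + \left(\left(-2 + 4\right) \left(6 - 1\right)\right)^{2}\right) \left(-37\right) \left(-8\right) = 2 \sqrt{2 \cdot 5} \left(-1 + \left(2 \cdot 5\right)^{2}\right) \left(-37\right) \left(-8\right) = 2 \sqrt{10} \left(-1 + 10^{2}\right) \left(-37\right) \left(-8\right) = 2 \sqrt{10} \left(-1 + 100\right) \left(-37\right) \left(-8\right) = 2 \sqrt{10} \cdot 99 \left(-37\right) \left(-8\right) = 198 \sqrt{10} \left(-37\right) \left(-8\right) = - 7326 \sqrt{10} \left(-8\right) = 58608 \sqrt{10}$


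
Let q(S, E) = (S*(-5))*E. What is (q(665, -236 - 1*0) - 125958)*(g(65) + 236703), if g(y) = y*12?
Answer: 156440026386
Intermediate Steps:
g(y) = 12*y
q(S, E) = -5*E*S (q(S, E) = (-5*S)*E = -5*E*S)
(q(665, -236 - 1*0) - 125958)*(g(65) + 236703) = (-5*(-236 - 1*0)*665 - 125958)*(12*65 + 236703) = (-5*(-236 + 0)*665 - 125958)*(780 + 236703) = (-5*(-236)*665 - 125958)*237483 = (784700 - 125958)*237483 = 658742*237483 = 156440026386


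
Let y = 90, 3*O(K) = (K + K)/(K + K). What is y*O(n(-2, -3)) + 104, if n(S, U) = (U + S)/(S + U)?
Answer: 134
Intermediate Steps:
n(S, U) = 1 (n(S, U) = (S + U)/(S + U) = 1)
O(K) = ⅓ (O(K) = ((K + K)/(K + K))/3 = ((2*K)/((2*K)))/3 = ((2*K)*(1/(2*K)))/3 = (⅓)*1 = ⅓)
y*O(n(-2, -3)) + 104 = 90*(⅓) + 104 = 30 + 104 = 134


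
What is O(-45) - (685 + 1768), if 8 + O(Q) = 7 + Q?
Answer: -2499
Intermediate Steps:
O(Q) = -1 + Q (O(Q) = -8 + (7 + Q) = -1 + Q)
O(-45) - (685 + 1768) = (-1 - 45) - (685 + 1768) = -46 - 1*2453 = -46 - 2453 = -2499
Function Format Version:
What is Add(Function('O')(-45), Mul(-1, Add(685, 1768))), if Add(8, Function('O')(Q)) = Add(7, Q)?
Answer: -2499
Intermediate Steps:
Function('O')(Q) = Add(-1, Q) (Function('O')(Q) = Add(-8, Add(7, Q)) = Add(-1, Q))
Add(Function('O')(-45), Mul(-1, Add(685, 1768))) = Add(Add(-1, -45), Mul(-1, Add(685, 1768))) = Add(-46, Mul(-1, 2453)) = Add(-46, -2453) = -2499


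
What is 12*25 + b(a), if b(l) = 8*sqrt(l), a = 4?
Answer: 316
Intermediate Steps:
12*25 + b(a) = 12*25 + 8*sqrt(4) = 300 + 8*2 = 300 + 16 = 316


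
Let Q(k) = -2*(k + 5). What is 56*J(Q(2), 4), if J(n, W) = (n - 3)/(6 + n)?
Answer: 119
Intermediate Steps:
Q(k) = -10 - 2*k (Q(k) = -2*(5 + k) = -10 - 2*k)
J(n, W) = (-3 + n)/(6 + n)
56*J(Q(2), 4) = 56*((-3 + (-10 - 2*2))/(6 + (-10 - 2*2))) = 56*((-3 + (-10 - 4))/(6 + (-10 - 4))) = 56*((-3 - 14)/(6 - 14)) = 56*(-17/(-8)) = 56*(-⅛*(-17)) = 56*(17/8) = 119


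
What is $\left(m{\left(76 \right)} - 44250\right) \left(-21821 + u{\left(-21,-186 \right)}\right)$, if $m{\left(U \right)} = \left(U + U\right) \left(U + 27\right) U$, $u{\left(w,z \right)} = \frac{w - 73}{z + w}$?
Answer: $- \frac{5174533897918}{207} \approx -2.4998 \cdot 10^{10}$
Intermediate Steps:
$u{\left(w,z \right)} = \frac{-73 + w}{w + z}$
$m{\left(U \right)} = 2 U^{2} \left(27 + U\right)$ ($m{\left(U \right)} = 2 U \left(27 + U\right) U = 2 U^{2} \left(27 + U\right)$)
$\left(m{\left(76 \right)} - 44250\right) \left(-21821 + u{\left(-21,-186 \right)}\right) = \left(2 \cdot 76^{2} \left(27 + 76\right) - 44250\right) \left(-21821 + \frac{-73 - 21}{-21 - 186}\right) = \left(2 \cdot 5776 \cdot 103 - 44250\right) \left(-21821 + \frac{1}{-207} \left(-94\right)\right) = \left(1189856 - 44250\right) \left(-21821 - - \frac{94}{207}\right) = 1145606 \left(-21821 + \frac{94}{207}\right) = 1145606 \left(- \frac{4516853}{207}\right) = - \frac{5174533897918}{207}$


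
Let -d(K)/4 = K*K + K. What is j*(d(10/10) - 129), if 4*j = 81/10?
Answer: -11097/40 ≈ -277.42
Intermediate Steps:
j = 81/40 (j = (81/10)/4 = (81*(⅒))/4 = (¼)*(81/10) = 81/40 ≈ 2.0250)
d(K) = -4*K - 4*K² (d(K) = -4*(K*K + K) = -4*(K² + K) = -4*(K + K²) = -4*K - 4*K²)
j*(d(10/10) - 129) = 81*(-4*10/10*(1 + 10/10) - 129)/40 = 81*(-4*10*(⅒)*(1 + 10*(⅒)) - 129)/40 = 81*(-4*1*(1 + 1) - 129)/40 = 81*(-4*1*2 - 129)/40 = 81*(-8 - 129)/40 = (81/40)*(-137) = -11097/40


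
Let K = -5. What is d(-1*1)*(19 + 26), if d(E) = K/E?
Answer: 225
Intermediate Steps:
d(E) = -5/E
d(-1*1)*(19 + 26) = (-5/((-1*1)))*(19 + 26) = -5/(-1)*45 = -5*(-1)*45 = 5*45 = 225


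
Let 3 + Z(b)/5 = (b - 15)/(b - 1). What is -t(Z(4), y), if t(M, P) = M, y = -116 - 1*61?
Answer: 100/3 ≈ 33.333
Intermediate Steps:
Z(b) = -15 + 5*(-15 + b)/(-1 + b) (Z(b) = -15 + 5*((b - 15)/(b - 1)) = -15 + 5*((-15 + b)/(-1 + b)) = -15 + 5*(-15 + b)/(-1 + b))
y = -177 (y = -116 - 61 = -177)
-t(Z(4), y) = -10*(-6 - 1*4)/(-1 + 4) = -10*(-6 - 4)/3 = -10*(-10)/3 = -1*(-100/3) = 100/3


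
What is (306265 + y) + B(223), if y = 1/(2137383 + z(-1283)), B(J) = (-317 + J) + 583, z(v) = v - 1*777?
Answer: 655018871543/2135323 ≈ 3.0675e+5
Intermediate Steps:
z(v) = -777 + v (z(v) = v - 777 = -777 + v)
B(J) = 266 + J
y = 1/2135323 (y = 1/(2137383 + (-777 - 1283)) = 1/(2137383 - 2060) = 1/2135323 ≈ 4.6831e-7)
(306265 + y) + B(223) = (306265 + 1/2135323) + (266 + 223) = 653974698596/2135323 + 489 = 655018871543/2135323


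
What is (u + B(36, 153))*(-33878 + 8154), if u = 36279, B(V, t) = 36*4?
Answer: -936945252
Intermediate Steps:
B(V, t) = 144
(u + B(36, 153))*(-33878 + 8154) = (36279 + 144)*(-33878 + 8154) = 36423*(-25724) = -936945252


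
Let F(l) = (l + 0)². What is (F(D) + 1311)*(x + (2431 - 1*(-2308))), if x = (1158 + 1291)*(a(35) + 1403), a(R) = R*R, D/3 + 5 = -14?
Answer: 29369642160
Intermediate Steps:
D = -57 (D = -15 + 3*(-14) = -15 - 42 = -57)
F(l) = l²
a(R) = R²
x = 6435972 (x = (1158 + 1291)*(35² + 1403) = 2449*(1225 + 1403) = 2449*2628 = 6435972)
(F(D) + 1311)*(x + (2431 - 1*(-2308))) = ((-57)² + 1311)*(6435972 + (2431 - 1*(-2308))) = (3249 + 1311)*(6435972 + (2431 + 2308)) = 4560*(6435972 + 4739) = 4560*6440711 = 29369642160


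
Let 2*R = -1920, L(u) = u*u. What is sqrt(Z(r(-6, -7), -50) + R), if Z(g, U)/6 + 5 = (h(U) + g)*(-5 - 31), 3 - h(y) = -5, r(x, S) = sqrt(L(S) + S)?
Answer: 3*sqrt(-302 - 24*sqrt(42)) ≈ 64.17*I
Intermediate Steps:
L(u) = u**2
r(x, S) = sqrt(S + S**2) (r(x, S) = sqrt(S**2 + S) = sqrt(S + S**2))
R = -960 (R = (1/2)*(-1920) = -960)
h(y) = 8 (h(y) = 3 - 1*(-5) = 3 + 5 = 8)
Z(g, U) = -1758 - 216*g (Z(g, U) = -30 + 6*((8 + g)*(-5 - 31)) = -30 + 6*((8 + g)*(-36)) = -30 + 6*(-288 - 36*g) = -30 + (-1728 - 216*g) = -1758 - 216*g)
sqrt(Z(r(-6, -7), -50) + R) = sqrt((-1758 - 216*sqrt(42)) - 960) = sqrt(-2718 - 216*sqrt(42))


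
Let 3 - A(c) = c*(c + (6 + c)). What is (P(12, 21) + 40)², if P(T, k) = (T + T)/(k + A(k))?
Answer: 2686321/1681 ≈ 1598.0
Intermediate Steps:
A(c) = 3 - c*(6 + 2*c) (A(c) = 3 - c*(c + (6 + c)) = 3 - c*(6 + 2*c))
P(T, k) = 2*T/(3 - 5*k - 2*k²) (P(T, k) = (T + T)/(k + (3 - 6*k - 2*k²)) = (2*T)/(3 - 5*k - 2*k²) = 2*T/(3 - 5*k - 2*k²))
(P(12, 21) + 40)² = (-2*12/(-3 + 2*21² + 5*21) + 40)² = (-2*12/(-3 + 2*441 + 105) + 40)² = (-2*12/(-3 + 882 + 105) + 40)² = (-2*12/984 + 40)² = (-2*12*1/984 + 40)² = (-1/41 + 40)² = (1639/41)² = 2686321/1681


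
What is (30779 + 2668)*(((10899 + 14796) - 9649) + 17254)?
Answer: 1113785100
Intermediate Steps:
(30779 + 2668)*(((10899 + 14796) - 9649) + 17254) = 33447*((25695 - 9649) + 17254) = 33447*(16046 + 17254) = 33447*33300 = 1113785100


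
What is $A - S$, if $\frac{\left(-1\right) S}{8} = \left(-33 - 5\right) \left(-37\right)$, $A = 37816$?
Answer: $49064$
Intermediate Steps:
$S = -11248$ ($S = - 8 \left(-33 - 5\right) \left(-37\right) = - 8 \left(\left(-38\right) \left(-37\right)\right) = \left(-8\right) 1406 = -11248$)
$A - S = 37816 - -11248 = 37816 + 11248 = 49064$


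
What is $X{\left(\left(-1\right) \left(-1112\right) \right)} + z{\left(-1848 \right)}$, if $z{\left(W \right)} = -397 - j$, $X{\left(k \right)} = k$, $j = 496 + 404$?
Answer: $-185$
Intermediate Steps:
$j = 900$
$z{\left(W \right)} = -1297$ ($z{\left(W \right)} = -397 - 900 = -1297$)
$X{\left(\left(-1\right) \left(-1112\right) \right)} + z{\left(-1848 \right)} = \left(-1\right) \left(-1112\right) - 1297 = 1112 - 1297 = -185$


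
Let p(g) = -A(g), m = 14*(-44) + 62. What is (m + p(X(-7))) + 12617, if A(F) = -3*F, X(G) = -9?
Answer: 12036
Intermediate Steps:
m = -554 (m = -616 + 62 = -554)
p(g) = 3*g (p(g) = -(-3)*g = 3*g)
(m + p(X(-7))) + 12617 = (-554 + 3*(-9)) + 12617 = (-554 - 27) + 12617 = -581 + 12617 = 12036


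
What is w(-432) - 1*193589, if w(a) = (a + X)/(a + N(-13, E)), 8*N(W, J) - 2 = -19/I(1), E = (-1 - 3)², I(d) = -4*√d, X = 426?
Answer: -890315747/4599 ≈ -1.9359e+5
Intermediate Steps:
E = 16 (E = (-4)² = 16)
N(W, J) = 27/32 (N(W, J) = ¼ + (-19/((-4*√1)))/8 = ¼ + (-19/((-4*1)))/8 = ¼ + (-19/(-4))/8 = ¼ + (-19*(-¼))/8 = ¼ + (⅛)*(19/4) = ¼ + 19/32 = 27/32)
w(a) = (426 + a)/(27/32 + a) (w(a) = (a + 426)/(a + 27/32) = (426 + a)/(27/32 + a))
w(-432) - 1*193589 = 32*(426 - 432)/(27 + 32*(-432)) - 1*193589 = 32*(-6)/(27 - 13824) - 193589 = 32*(-6)/(-13797) - 193589 = 32*(-1/13797)*(-6) - 193589 = 64/4599 - 193589 = -890315747/4599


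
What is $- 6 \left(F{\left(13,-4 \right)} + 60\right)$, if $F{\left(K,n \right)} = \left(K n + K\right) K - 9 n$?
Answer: $2466$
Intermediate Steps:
$F{\left(K,n \right)} = - 9 n + K \left(K + K n\right)$ ($F{\left(K,n \right)} = \left(K + K n\right) K - 9 n = K \left(K + K n\right) - 9 n = - 9 n + K \left(K + K n\right)$)
$- 6 \left(F{\left(13,-4 \right)} + 60\right) = - 6 \left(\left(13^{2} - -36 - 4 \cdot 13^{2}\right) + 60\right) = - 6 \left(\left(169 + 36 - 676\right) + 60\right) = - 6 \left(-471 + 60\right) = \left(-6\right) \left(-411\right) = 2466$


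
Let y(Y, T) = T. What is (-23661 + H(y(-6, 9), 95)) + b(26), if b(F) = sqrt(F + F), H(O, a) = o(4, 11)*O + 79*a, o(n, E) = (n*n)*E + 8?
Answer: -14500 + 2*sqrt(13) ≈ -14493.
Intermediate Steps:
o(n, E) = 8 + E*n**2 (o(n, E) = n**2*E + 8 = E*n**2 + 8 = 8 + E*n**2)
H(O, a) = 79*a + 184*O (H(O, a) = (8 + 11*4**2)*O + 79*a = (8 + 11*16)*O + 79*a = (8 + 176)*O + 79*a = 184*O + 79*a = 79*a + 184*O)
b(F) = sqrt(2)*sqrt(F) (b(F) = sqrt(2*F) = sqrt(2)*sqrt(F))
(-23661 + H(y(-6, 9), 95)) + b(26) = (-23661 + (79*95 + 184*9)) + sqrt(2)*sqrt(26) = (-23661 + (7505 + 1656)) + 2*sqrt(13) = (-23661 + 9161) + 2*sqrt(13) = -14500 + 2*sqrt(13)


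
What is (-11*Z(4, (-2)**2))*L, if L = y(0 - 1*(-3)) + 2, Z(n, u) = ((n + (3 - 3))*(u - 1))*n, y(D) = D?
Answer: -2640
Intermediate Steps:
Z(n, u) = n**2*(-1 + u) (Z(n, u) = ((n + 0)*(-1 + u))*n = (n*(-1 + u))*n = n**2*(-1 + u))
L = 5 (L = (0 - 1*(-3)) + 2 = (0 + 3) + 2 = 3 + 2 = 5)
(-11*Z(4, (-2)**2))*L = -11*4**2*(-1 + (-2)**2)*5 = -176*(-1 + 4)*5 = -176*3*5 = -11*48*5 = -528*5 = -2640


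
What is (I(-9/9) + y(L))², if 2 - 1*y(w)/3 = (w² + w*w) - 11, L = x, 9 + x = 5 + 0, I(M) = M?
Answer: 3364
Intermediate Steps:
x = -4 (x = -9 + (5 + 0) = -9 + 5 = -4)
L = -4
y(w) = 39 - 6*w² (y(w) = 6 - 3*((w² + w*w) - 11) = 6 - 3*((w² + w²) - 11) = 6 - 3*(2*w² - 11) = 6 - 3*(-11 + 2*w²) = 6 + (33 - 6*w²) = 39 - 6*w²)
(I(-9/9) + y(L))² = (-9/9 + (39 - 6*(-4)²))² = (-9*⅑ + (39 - 6*16))² = (-1 + (39 - 96))² = (-1 - 57)² = (-58)² = 3364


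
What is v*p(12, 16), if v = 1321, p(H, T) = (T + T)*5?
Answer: 211360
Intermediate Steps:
p(H, T) = 10*T (p(H, T) = (2*T)*5 = 10*T)
v*p(12, 16) = 1321*(10*16) = 1321*160 = 211360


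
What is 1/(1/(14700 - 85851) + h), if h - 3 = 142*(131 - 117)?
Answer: 71151/141661640 ≈ 0.00050226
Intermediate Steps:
h = 1991 (h = 3 + 142*(131 - 117) = 3 + 142*14 = 3 + 1988 = 1991)
1/(1/(14700 - 85851) + h) = 1/(1/(14700 - 85851) + 1991) = 1/(1/(-71151) + 1991) = 1/(-1/71151 + 1991) = 1/(141661640/71151) = 71151/141661640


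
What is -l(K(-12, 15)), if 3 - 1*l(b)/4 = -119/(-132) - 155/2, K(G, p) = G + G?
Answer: -10507/33 ≈ -318.39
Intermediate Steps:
K(G, p) = 2*G
l(b) = 10507/33 (l(b) = 12 - 4*(-119/(-132) - 155/2) = 12 - 4*(-119*(-1/132) - 155*½) = 12 - 4*(119/132 - 155/2) = 12 - 4*(-10111/132) = 12 + 10111/33 = 10507/33)
-l(K(-12, 15)) = -1*10507/33 = -10507/33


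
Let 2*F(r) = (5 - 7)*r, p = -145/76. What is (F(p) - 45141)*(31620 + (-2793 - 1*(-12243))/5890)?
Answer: -63894813696375/44764 ≈ -1.4274e+9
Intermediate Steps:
p = -145/76 (p = -145*1/76 = -145/76 ≈ -1.9079)
F(r) = -r (F(r) = ((5 - 7)*r)/2 = (-2*r)/2 = -r)
(F(p) - 45141)*(31620 + (-2793 - 1*(-12243))/5890) = (-1*(-145/76) - 45141)*(31620 + (-2793 - 1*(-12243))/5890) = (145/76 - 45141)*(31620 + (-2793 + 12243)*(1/5890)) = -3430571*(31620 + 9450*(1/5890))/76 = -3430571*(31620 + 945/589)/76 = -3430571/76*18625125/589 = -63894813696375/44764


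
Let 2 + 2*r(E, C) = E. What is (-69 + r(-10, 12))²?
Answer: 5625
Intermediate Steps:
r(E, C) = -1 + E/2
(-69 + r(-10, 12))² = (-69 + (-1 + (½)*(-10)))² = (-69 + (-1 - 5))² = (-69 - 6)² = (-75)² = 5625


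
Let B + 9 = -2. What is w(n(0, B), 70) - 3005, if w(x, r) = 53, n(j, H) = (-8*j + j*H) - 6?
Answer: -2952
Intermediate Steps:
B = -11 (B = -9 - 2 = -11)
n(j, H) = -6 - 8*j + H*j (n(j, H) = (-8*j + H*j) - 6 = -6 - 8*j + H*j)
w(n(0, B), 70) - 3005 = 53 - 3005 = -2952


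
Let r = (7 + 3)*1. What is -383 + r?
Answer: -373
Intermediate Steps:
r = 10 (r = 10*1 = 10)
-383 + r = -383 + 10 = -373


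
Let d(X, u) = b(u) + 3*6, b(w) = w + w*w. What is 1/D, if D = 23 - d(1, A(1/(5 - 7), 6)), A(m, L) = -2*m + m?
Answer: 4/17 ≈ 0.23529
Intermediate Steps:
b(w) = w + w²
A(m, L) = -m
d(X, u) = 18 + u*(1 + u) (d(X, u) = u*(1 + u) + 3*6 = u*(1 + u) + 18 = 18 + u*(1 + u))
D = 17/4 (D = 23 - (18 + (-1/(5 - 7))*(1 - 1/(5 - 7))) = 23 - (18 + (-1/(-2))*(1 - 1/(-2))) = 23 - (18 + (-1*(-½))*(1 - 1*(-½))) = 23 - (18 + (1 + ½)/2) = 23 - (18 + (½)*(3/2)) = 23 - (18 + ¾) = 23 - 1*75/4 = 23 - 75/4 = 17/4 ≈ 4.2500)
1/D = 1/(17/4) = 4/17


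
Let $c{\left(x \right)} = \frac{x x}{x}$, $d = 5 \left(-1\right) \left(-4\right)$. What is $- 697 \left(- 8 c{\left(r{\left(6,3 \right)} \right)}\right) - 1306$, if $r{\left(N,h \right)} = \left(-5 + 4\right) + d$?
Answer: $104638$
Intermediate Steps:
$d = 20$ ($d = \left(-5\right) \left(-4\right) = 20$)
$r{\left(N,h \right)} = 19$ ($r{\left(N,h \right)} = \left(-5 + 4\right) + 20 = -1 + 20 = 19$)
$c{\left(x \right)} = x$ ($c{\left(x \right)} = \frac{x^{2}}{x} = x$)
$- 697 \left(- 8 c{\left(r{\left(6,3 \right)} \right)}\right) - 1306 = - 697 \left(\left(-8\right) 19\right) - 1306 = \left(-697\right) \left(-152\right) - 1306 = 105944 - 1306 = 104638$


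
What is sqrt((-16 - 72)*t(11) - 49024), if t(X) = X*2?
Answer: 28*I*sqrt(65) ≈ 225.74*I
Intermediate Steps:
t(X) = 2*X
sqrt((-16 - 72)*t(11) - 49024) = sqrt((-16 - 72)*(2*11) - 49024) = sqrt(-88*22 - 49024) = sqrt(-1936 - 49024) = sqrt(-50960) = 28*I*sqrt(65)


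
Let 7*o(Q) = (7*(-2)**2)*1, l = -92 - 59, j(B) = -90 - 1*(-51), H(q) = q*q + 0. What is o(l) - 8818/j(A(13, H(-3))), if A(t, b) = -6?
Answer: 8974/39 ≈ 230.10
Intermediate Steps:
H(q) = q**2 (H(q) = q**2 + 0 = q**2)
j(B) = -39 (j(B) = -90 + 51 = -39)
l = -151
o(Q) = 4 (o(Q) = ((7*(-2)**2)*1)/7 = ((7*4)*1)/7 = (28*1)/7 = (1/7)*28 = 4)
o(l) - 8818/j(A(13, H(-3))) = 4 - 8818/(-39) = 4 - 8818*(-1)/39 = 4 - 1*(-8818/39) = 4 + 8818/39 = 8974/39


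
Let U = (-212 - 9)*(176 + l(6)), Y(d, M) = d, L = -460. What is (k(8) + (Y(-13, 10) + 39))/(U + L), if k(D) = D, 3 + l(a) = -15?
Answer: -17/17689 ≈ -0.00096105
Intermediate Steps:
l(a) = -18 (l(a) = -3 - 15 = -18)
U = -34918 (U = (-212 - 9)*(176 - 18) = -221*158 = -34918)
(k(8) + (Y(-13, 10) + 39))/(U + L) = (8 + (-13 + 39))/(-34918 - 460) = (8 + 26)/(-35378) = 34*(-1/35378) = -17/17689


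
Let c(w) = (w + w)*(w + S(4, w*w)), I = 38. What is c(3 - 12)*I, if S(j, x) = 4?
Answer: 3420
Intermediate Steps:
c(w) = 2*w*(4 + w) (c(w) = (w + w)*(w + 4) = (2*w)*(4 + w) = 2*w*(4 + w))
c(3 - 12)*I = (2*(3 - 12)*(4 + (3 - 12)))*38 = (2*(-9)*(4 - 9))*38 = (2*(-9)*(-5))*38 = 90*38 = 3420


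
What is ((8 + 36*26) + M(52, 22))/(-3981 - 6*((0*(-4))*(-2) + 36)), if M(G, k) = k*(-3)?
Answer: -878/4197 ≈ -0.20920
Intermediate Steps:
M(G, k) = -3*k
((8 + 36*26) + M(52, 22))/(-3981 - 6*((0*(-4))*(-2) + 36)) = ((8 + 36*26) - 3*22)/(-3981 - 6*((0*(-4))*(-2) + 36)) = ((8 + 936) - 66)/(-3981 - 6*(0*(-2) + 36)) = (944 - 66)/(-3981 - 6*(0 + 36)) = 878/(-3981 - 6*36) = 878/(-3981 - 216) = 878/(-4197) = 878*(-1/4197) = -878/4197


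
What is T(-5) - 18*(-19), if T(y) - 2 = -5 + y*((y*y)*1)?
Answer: 214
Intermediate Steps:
T(y) = -3 + y³ (T(y) = 2 + (-5 + y*((y*y)*1)) = 2 + (-5 + y*(y²*1)) = 2 + (-5 + y*y²) = 2 + (-5 + y³) = -3 + y³)
T(-5) - 18*(-19) = (-3 + (-5)³) - 18*(-19) = (-3 - 125) + 342 = -128 + 342 = 214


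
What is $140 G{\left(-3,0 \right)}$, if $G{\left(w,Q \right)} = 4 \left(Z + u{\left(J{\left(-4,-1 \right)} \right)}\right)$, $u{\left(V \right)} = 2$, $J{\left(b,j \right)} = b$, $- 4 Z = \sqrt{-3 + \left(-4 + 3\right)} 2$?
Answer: $1120 - 560 i \approx 1120.0 - 560.0 i$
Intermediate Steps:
$Z = - i$ ($Z = - \frac{\sqrt{-3 + \left(-4 + 3\right)} 2}{4} = - \frac{\sqrt{-3 - 1} \cdot 2}{4} = - \frac{\sqrt{-4} \cdot 2}{4} = - \frac{2 i 2}{4} = - \frac{4 i}{4} = - i \approx - 1.0 i$)
$G{\left(w,Q \right)} = 8 - 4 i$ ($G{\left(w,Q \right)} = 4 \left(- i + 2\right) = 4 \left(2 - i\right) = 8 - 4 i$)
$140 G{\left(-3,0 \right)} = 140 \left(8 - 4 i\right) = 1120 - 560 i$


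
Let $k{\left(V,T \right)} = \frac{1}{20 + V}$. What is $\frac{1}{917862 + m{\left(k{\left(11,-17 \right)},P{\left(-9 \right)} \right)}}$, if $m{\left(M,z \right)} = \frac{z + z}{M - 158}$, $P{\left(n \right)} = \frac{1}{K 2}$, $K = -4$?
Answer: $\frac{19588}{17979080887} \approx 1.0895 \cdot 10^{-6}$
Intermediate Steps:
$P{\left(n \right)} = - \frac{1}{8}$ ($P{\left(n \right)} = \frac{1}{\left(-4\right) 2} = \frac{1}{-8} = - \frac{1}{8}$)
$m{\left(M,z \right)} = \frac{2 z}{-158 + M}$
$\frac{1}{917862 + m{\left(k{\left(11,-17 \right)},P{\left(-9 \right)} \right)}} = \frac{1}{917862 + 2 \left(- \frac{1}{8}\right) \frac{1}{-158 + \frac{1}{20 + 11}}} = \frac{1}{917862 + 2 \left(- \frac{1}{8}\right) \frac{1}{-158 + \frac{1}{31}}} = \frac{1}{917862 + 2 \left(- \frac{1}{8}\right) \frac{1}{- \frac{4897}{31}}} = \frac{1}{917862 + 2 \left(- \frac{1}{8}\right) \left(- \frac{31}{4897}\right)} = \frac{1}{917862 + \frac{31}{19588}} = \frac{1}{\frac{17979080887}{19588}} = \frac{19588}{17979080887}$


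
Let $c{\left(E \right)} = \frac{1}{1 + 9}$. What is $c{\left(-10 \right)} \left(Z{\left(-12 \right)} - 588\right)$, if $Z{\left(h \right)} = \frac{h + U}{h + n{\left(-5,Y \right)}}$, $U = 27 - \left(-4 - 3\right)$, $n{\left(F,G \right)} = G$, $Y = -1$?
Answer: $- \frac{3833}{65} \approx -58.969$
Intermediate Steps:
$c{\left(E \right)} = \frac{1}{10}$
$U = 34$ ($U = 27 - \left(-4 - 3\right) = 27 - -7 = 27 + 7 = 34$)
$Z{\left(h \right)} = \frac{34 + h}{-1 + h}$ ($Z{\left(h \right)} = \frac{h + 34}{h - 1} = \frac{34 + h}{-1 + h}$)
$c{\left(-10 \right)} \left(Z{\left(-12 \right)} - 588\right) = \frac{\frac{34 - 12}{-1 - 12} - 588}{10} = \frac{\frac{1}{-13} \cdot 22 - 588}{10} = \frac{\left(- \frac{1}{13}\right) 22 - 588}{10} = \frac{- \frac{22}{13} - 588}{10} = \frac{1}{10} \left(- \frac{7666}{13}\right) = - \frac{3833}{65}$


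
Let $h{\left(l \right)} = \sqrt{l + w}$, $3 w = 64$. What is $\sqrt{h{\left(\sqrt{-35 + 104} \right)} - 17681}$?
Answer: $\frac{\sqrt{-159129 + 3 \sqrt{3} \sqrt{64 + 3 \sqrt{69}}}}{3} \approx 132.95 i$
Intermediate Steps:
$w = \frac{64}{3}$ ($w = \frac{1}{3} \cdot 64 = \frac{64}{3} \approx 21.333$)
$h{\left(l \right)} = \sqrt{\frac{64}{3} + l}$ ($h{\left(l \right)} = \sqrt{l + \frac{64}{3}} = \sqrt{\frac{64}{3} + l}$)
$\sqrt{h{\left(\sqrt{-35 + 104} \right)} - 17681} = \sqrt{\frac{\sqrt{192 + 9 \sqrt{-35 + 104}}}{3} - 17681} = \sqrt{\frac{\sqrt{192 + 9 \sqrt{69}}}{3} - 17681} = \sqrt{-17681 + \frac{\sqrt{192 + 9 \sqrt{69}}}{3}}$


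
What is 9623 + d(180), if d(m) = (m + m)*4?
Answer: 11063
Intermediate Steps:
d(m) = 8*m (d(m) = (2*m)*4 = 8*m)
9623 + d(180) = 9623 + 8*180 = 9623 + 1440 = 11063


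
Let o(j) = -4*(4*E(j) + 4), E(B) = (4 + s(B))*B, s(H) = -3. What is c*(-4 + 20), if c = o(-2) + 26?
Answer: 672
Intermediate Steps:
E(B) = B (E(B) = (4 - 3)*B = 1*B = B)
o(j) = -16 - 16*j (o(j) = -4*(4*j + 4) = -4*(4 + 4*j) = -16 - 16*j)
c = 42 (c = (-16 - 16*(-2)) + 26 = (-16 + 32) + 26 = 16 + 26 = 42)
c*(-4 + 20) = 42*(-4 + 20) = 42*16 = 672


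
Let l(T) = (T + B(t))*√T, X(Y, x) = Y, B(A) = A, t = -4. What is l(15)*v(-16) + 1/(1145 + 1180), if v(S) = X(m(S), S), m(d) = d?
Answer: 1/2325 - 176*√15 ≈ -681.64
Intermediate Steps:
v(S) = S
l(T) = √T*(-4 + T) (l(T) = (T - 4)*√T = (-4 + T)*√T = √T*(-4 + T))
l(15)*v(-16) + 1/(1145 + 1180) = (√15*(-4 + 15))*(-16) + 1/(1145 + 1180) = (√15*11)*(-16) + 1/2325 = (11*√15)*(-16) + 1/2325 = -176*√15 + 1/2325 = 1/2325 - 176*√15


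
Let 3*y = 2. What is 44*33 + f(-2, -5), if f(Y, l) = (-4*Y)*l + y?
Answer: 4238/3 ≈ 1412.7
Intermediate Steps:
y = 2/3 (y = (1/3)*2 = 2/3 ≈ 0.66667)
f(Y, l) = 2/3 - 4*Y*l (f(Y, l) = (-4*Y)*l + 2/3 = -4*Y*l + 2/3 = 2/3 - 4*Y*l)
44*33 + f(-2, -5) = 44*33 + (2/3 - 4*(-2)*(-5)) = 1452 + (2/3 - 40) = 1452 - 118/3 = 4238/3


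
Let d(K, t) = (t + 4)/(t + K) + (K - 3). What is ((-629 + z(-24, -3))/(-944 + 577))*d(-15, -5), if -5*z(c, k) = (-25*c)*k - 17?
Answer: -119188/9175 ≈ -12.991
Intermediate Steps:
z(c, k) = 17/5 + 5*c*k (z(c, k) = -((-25*c)*k - 17)/5 = -(-25*c*k - 17)/5 = -(-17 - 25*c*k)/5 = 17/5 + 5*c*k)
d(K, t) = -3 + K + (4 + t)/(K + t) (d(K, t) = (4 + t)/(K + t) + (-3 + K) = -3 + K + (4 + t)/(K + t))
((-629 + z(-24, -3))/(-944 + 577))*d(-15, -5) = ((-629 + (17/5 + 5*(-24)*(-3)))/(-944 + 577))*((4 + (-15)² - 3*(-15) - 2*(-5) - 15*(-5))/(-15 - 5)) = ((-629 + (17/5 + 360))/(-367))*((4 + 225 + 45 + 10 + 75)/(-20)) = ((-629 + 1817/5)*(-1/367))*(-1/20*359) = -1328/5*(-1/367)*(-359/20) = (1328/1835)*(-359/20) = -119188/9175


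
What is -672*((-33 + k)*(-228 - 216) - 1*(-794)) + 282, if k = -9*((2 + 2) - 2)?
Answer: -15750054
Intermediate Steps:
k = -18 (k = -9*(4 - 2) = -9*2 = -18)
-672*((-33 + k)*(-228 - 216) - 1*(-794)) + 282 = -672*((-33 - 18)*(-228 - 216) - 1*(-794)) + 282 = -672*(-51*(-444) + 794) + 282 = -672*(22644 + 794) + 282 = -672*23438 + 282 = -15750336 + 282 = -15750054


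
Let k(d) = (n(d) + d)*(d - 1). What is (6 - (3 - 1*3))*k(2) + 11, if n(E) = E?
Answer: 35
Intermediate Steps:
k(d) = 2*d*(-1 + d) (k(d) = (d + d)*(d - 1) = (2*d)*(-1 + d) = 2*d*(-1 + d))
(6 - (3 - 1*3))*k(2) + 11 = (6 - (3 - 1*3))*(2*2*(-1 + 2)) + 11 = (6 - (3 - 3))*(2*2*1) + 11 = (6 - 1*0)*4 + 11 = (6 + 0)*4 + 11 = 6*4 + 11 = 24 + 11 = 35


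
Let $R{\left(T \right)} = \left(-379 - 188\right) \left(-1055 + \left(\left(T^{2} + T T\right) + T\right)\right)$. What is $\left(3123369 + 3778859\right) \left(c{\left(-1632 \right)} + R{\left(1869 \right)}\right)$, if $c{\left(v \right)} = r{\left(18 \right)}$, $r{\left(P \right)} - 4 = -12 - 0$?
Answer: $-27344598909235360$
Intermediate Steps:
$r{\left(P \right)} = -8$ ($r{\left(P \right)} = 4 - 12 = -8$)
$c{\left(v \right)} = -8$
$R{\left(T \right)} = 598185 - 1134 T^{2} - 567 T$ ($R{\left(T \right)} = - 567 \left(-1055 + \left(\left(T^{2} + T^{2}\right) + T\right)\right) = - 567 \left(-1055 + \left(2 T^{2} + T\right)\right) = - 567 \left(-1055 + \left(T + 2 T^{2}\right)\right) = - 567 \left(-1055 + T + 2 T^{2}\right) = 598185 - 1134 T^{2} - 567 T$)
$\left(3123369 + 3778859\right) \left(c{\left(-1632 \right)} + R{\left(1869 \right)}\right) = \left(3123369 + 3778859\right) \left(-8 - \left(461538 + 3961244574\right)\right) = 6902228 \left(-8 - 3961706112\right) = 6902228 \left(-3961706120\right) = -27344598909235360$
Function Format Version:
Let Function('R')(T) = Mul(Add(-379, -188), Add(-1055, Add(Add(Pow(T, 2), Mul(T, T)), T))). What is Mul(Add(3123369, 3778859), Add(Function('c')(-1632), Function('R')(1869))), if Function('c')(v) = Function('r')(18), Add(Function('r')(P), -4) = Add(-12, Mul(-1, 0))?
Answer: -27344598909235360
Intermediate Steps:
Function('r')(P) = -8 (Function('r')(P) = Add(4, Add(-12, Mul(-1, 0))) = Add(4, Add(-12, 0)) = Add(4, -12) = -8)
Function('c')(v) = -8
Function('R')(T) = Add(598185, Mul(-1134, Pow(T, 2)), Mul(-567, T)) (Function('R')(T) = Mul(-567, Add(-1055, Add(Add(Pow(T, 2), Pow(T, 2)), T))) = Mul(-567, Add(-1055, Add(Mul(2, Pow(T, 2)), T))) = Mul(-567, Add(-1055, Add(T, Mul(2, Pow(T, 2))))) = Mul(-567, Add(-1055, T, Mul(2, Pow(T, 2)))) = Add(598185, Mul(-1134, Pow(T, 2)), Mul(-567, T)))
Mul(Add(3123369, 3778859), Add(Function('c')(-1632), Function('R')(1869))) = Mul(Add(3123369, 3778859), Add(-8, Add(598185, Mul(-1134, Pow(1869, 2)), Mul(-567, 1869)))) = Mul(6902228, Add(-8, Add(598185, Mul(-1134, 3493161), -1059723))) = Mul(6902228, Add(-8, Add(598185, -3961244574, -1059723))) = Mul(6902228, Add(-8, -3961706112)) = Mul(6902228, -3961706120) = -27344598909235360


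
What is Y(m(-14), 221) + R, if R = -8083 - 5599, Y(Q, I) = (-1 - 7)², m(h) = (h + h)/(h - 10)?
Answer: -13618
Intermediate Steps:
m(h) = 2*h/(-10 + h) (m(h) = (2*h)/(-10 + h) = 2*h/(-10 + h))
Y(Q, I) = 64 (Y(Q, I) = (-8)² = 64)
R = -13682
Y(m(-14), 221) + R = 64 - 13682 = -13618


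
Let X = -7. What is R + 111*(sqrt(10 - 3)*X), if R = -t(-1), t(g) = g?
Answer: 1 - 777*sqrt(7) ≈ -2054.8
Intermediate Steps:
R = 1 (R = -1*(-1) = 1)
R + 111*(sqrt(10 - 3)*X) = 1 + 111*(sqrt(10 - 3)*(-7)) = 1 + 111*(sqrt(7)*(-7)) = 1 + 111*(-7*sqrt(7)) = 1 - 777*sqrt(7)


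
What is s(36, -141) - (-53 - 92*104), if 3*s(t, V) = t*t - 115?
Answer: 30044/3 ≈ 10015.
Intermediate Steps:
s(t, V) = -115/3 + t**2/3 (s(t, V) = (t*t - 115)/3 = (t**2 - 115)/3 = (-115 + t**2)/3 = -115/3 + t**2/3)
s(36, -141) - (-53 - 92*104) = (-115/3 + (1/3)*36**2) - (-53 - 92*104) = (-115/3 + (1/3)*1296) - (-53 - 9568) = (-115/3 + 432) - 1*(-9621) = 1181/3 + 9621 = 30044/3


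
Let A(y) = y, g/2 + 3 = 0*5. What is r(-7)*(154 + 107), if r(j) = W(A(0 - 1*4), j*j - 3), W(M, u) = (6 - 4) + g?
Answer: -1044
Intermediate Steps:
g = -6 (g = -6 + 2*(0*5) = -6 + 2*0 = -6 + 0 = -6)
W(M, u) = -4 (W(M, u) = (6 - 4) - 6 = 2 - 6 = -4)
r(j) = -4
r(-7)*(154 + 107) = -4*(154 + 107) = -4*261 = -1044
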